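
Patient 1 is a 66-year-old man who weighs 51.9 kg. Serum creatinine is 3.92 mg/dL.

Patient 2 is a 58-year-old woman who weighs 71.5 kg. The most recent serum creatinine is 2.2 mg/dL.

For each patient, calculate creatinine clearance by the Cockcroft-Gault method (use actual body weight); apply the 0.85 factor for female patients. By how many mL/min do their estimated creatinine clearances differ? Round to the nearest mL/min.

18 mL/min

Patient 1: CrCl = (140 − 66) × 51.9 / (72 × 3.92) = 3840.6 / 282.24 ≈ 13.6 mL/min
Patient 2: CrCl = (140 − 58) × 71.5 / (72 × 2.2) × 0.85 = 5863.0 / 158.40 × 0.85 ≈ 31.5 mL/min
|13.6 − 31.5| = 17.9 mL/min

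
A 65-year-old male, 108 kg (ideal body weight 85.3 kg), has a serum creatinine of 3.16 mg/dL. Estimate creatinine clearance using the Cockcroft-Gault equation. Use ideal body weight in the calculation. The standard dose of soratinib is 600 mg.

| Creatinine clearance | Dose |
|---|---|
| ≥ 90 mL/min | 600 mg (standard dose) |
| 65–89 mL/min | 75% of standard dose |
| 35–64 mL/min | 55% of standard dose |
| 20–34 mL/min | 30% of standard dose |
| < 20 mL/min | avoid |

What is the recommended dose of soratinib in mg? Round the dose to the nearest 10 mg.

CrCl = (140 − 65) × 85.3 / (72 × 3.16) = 6397.5 / 227.52 ≈ 28.1 mL/min
CrCl ≈ 28 mL/min → bracket 20–34 mL/min.
30% of 600 mg = 180 mg

180 mg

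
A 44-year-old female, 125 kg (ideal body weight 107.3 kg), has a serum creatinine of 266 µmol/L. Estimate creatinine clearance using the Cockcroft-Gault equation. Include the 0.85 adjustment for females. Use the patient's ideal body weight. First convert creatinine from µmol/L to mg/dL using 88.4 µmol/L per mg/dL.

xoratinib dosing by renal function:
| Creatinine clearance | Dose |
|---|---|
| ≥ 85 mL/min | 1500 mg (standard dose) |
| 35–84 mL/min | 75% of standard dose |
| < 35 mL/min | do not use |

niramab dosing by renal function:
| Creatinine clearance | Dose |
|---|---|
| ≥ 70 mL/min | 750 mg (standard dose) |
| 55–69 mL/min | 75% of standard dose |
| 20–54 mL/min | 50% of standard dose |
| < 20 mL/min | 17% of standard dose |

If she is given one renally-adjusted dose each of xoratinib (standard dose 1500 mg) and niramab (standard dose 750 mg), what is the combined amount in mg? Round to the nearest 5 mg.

SCr = 266 / 88.4 = 3.009 mg/dL
CrCl = (140 − 44) × 107.3 / (72 × 3.009) × 0.85 = 10300.8 / 216.65 × 0.85 ≈ 40.4 mL/min
CrCl ≈ 40 mL/min.
xoratinib: 35–84 mL/min → 75% of 1500 mg = 1125 mg.
niramab: 20–54 mL/min → 50% of 750 mg = 375 mg.
Total = 1125 + 375 = 1500 mg.

1500 mg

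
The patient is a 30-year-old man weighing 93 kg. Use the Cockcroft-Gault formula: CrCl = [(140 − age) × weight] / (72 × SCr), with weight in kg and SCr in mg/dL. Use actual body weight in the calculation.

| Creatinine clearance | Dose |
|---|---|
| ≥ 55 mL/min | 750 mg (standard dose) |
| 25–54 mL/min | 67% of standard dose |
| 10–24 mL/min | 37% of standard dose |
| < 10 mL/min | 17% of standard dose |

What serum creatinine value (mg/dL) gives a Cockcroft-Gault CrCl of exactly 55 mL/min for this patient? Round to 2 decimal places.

Standard dose requires CrCl ≥ 55 mL/min.
Set (140 − 30) × 93 / (72 × SCr) = 55
SCr = (140 − 30) × 93 / (72 × 55) = 2.583 mg/dL

2.58 mg/dL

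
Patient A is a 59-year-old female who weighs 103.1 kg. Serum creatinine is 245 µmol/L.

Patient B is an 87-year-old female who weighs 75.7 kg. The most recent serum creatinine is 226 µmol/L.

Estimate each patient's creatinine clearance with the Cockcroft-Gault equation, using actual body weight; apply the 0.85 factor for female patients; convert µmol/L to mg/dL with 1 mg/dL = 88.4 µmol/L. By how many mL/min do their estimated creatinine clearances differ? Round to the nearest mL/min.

Patient A: SCr = 245 / 88.4 = 2.771 mg/dL
Patient A: CrCl = (140 − 59) × 103.1 / (72 × 2.771) × 0.85 = 8351.1 / 199.51 × 0.85 ≈ 35.6 mL/min
Patient B: SCr = 226 / 88.4 = 2.557 mg/dL
Patient B: CrCl = (140 − 87) × 75.7 / (72 × 2.557) × 0.85 = 4012.1 / 184.10 × 0.85 ≈ 18.5 mL/min
|35.6 − 18.5| = 17.1 mL/min

17 mL/min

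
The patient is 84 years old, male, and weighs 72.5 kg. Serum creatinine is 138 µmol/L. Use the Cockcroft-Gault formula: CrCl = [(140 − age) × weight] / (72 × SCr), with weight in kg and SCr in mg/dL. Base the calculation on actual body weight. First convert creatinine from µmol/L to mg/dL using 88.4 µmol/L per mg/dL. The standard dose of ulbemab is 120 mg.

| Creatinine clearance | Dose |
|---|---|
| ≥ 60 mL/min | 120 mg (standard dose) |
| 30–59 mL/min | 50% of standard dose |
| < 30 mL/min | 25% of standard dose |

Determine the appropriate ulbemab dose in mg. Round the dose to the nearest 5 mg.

60 mg

SCr = 138 / 88.4 = 1.561 mg/dL
CrCl = (140 − 84) × 72.5 / (72 × 1.561) = 4060.0 / 112.39 ≈ 36.1 mL/min
CrCl ≈ 36 mL/min → bracket 30–59 mL/min.
50% of 120 mg = 60 mg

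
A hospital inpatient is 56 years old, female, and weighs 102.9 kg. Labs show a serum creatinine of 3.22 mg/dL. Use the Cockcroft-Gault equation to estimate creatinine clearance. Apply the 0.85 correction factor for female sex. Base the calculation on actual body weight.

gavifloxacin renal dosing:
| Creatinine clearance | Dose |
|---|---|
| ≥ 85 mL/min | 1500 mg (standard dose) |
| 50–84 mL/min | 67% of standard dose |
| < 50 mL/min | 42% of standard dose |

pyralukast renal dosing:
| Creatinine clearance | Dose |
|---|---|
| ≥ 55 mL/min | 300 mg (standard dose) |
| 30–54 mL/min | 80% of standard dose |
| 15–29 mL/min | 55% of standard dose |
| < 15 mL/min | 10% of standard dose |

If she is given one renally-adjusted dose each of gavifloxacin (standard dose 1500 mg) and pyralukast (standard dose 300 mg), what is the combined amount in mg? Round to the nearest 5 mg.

870 mg

CrCl = (140 − 56) × 102.9 / (72 × 3.22) × 0.85 = 8643.6 / 231.84 × 0.85 ≈ 31.7 mL/min
CrCl ≈ 32 mL/min.
gavifloxacin: < 50 mL/min → 42% of 1500 mg = 630 mg.
pyralukast: 30–54 mL/min → 80% of 300 mg = 240 mg.
Total = 630 + 240 = 870 mg.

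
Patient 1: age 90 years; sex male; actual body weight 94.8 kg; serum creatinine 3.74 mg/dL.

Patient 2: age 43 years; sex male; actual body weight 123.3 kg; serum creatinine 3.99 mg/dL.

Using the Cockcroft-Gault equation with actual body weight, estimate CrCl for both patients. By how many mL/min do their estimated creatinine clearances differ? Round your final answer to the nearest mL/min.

24 mL/min

Patient 1: CrCl = (140 − 90) × 94.8 / (72 × 3.74) = 4740.0 / 269.28 ≈ 17.6 mL/min
Patient 2: CrCl = (140 − 43) × 123.3 / (72 × 3.99) = 11960.1 / 287.28 ≈ 41.6 mL/min
|17.6 − 41.6| = 24.0 mL/min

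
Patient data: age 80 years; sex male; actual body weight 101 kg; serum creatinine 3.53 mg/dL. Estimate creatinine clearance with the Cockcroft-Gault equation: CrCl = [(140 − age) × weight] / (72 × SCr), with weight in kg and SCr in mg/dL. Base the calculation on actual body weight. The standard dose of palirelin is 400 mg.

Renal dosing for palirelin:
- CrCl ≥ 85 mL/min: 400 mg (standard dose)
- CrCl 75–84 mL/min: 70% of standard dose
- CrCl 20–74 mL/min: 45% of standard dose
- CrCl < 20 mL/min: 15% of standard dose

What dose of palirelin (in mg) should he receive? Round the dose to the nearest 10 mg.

CrCl = (140 − 80) × 101 / (72 × 3.53) = 6060.0 / 254.16 ≈ 23.8 mL/min
CrCl ≈ 24 mL/min → bracket 20–74 mL/min.
45% of 400 mg = 180 mg

180 mg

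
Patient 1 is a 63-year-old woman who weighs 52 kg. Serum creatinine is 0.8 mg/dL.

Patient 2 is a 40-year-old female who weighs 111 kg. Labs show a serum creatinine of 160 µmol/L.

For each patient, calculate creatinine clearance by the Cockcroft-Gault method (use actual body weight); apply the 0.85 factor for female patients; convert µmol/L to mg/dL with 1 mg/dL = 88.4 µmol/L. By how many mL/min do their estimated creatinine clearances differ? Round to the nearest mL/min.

13 mL/min

Patient 1: CrCl = (140 − 63) × 52 / (72 × 0.8) × 0.85 = 4004.0 / 57.60 × 0.85 ≈ 59.1 mL/min
Patient 2: SCr = 160 / 88.4 = 1.81 mg/dL
Patient 2: CrCl = (140 − 40) × 111 / (72 × 1.81) × 0.85 = 11100.0 / 130.32 × 0.85 ≈ 72.4 mL/min
|59.1 − 72.4| = 13.3 mL/min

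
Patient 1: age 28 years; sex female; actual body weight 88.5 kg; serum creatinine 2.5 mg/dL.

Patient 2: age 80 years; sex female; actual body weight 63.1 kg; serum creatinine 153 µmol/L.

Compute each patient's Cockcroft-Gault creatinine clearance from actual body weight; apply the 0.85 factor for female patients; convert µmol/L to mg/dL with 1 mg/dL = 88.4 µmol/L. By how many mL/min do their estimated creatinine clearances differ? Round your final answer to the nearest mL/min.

21 mL/min

Patient 1: CrCl = (140 − 28) × 88.5 / (72 × 2.5) × 0.85 = 9912.0 / 180.00 × 0.85 ≈ 46.8 mL/min
Patient 2: SCr = 153 / 88.4 = 1.731 mg/dL
Patient 2: CrCl = (140 − 80) × 63.1 / (72 × 1.731) × 0.85 = 3786.0 / 124.63 × 0.85 ≈ 25.8 mL/min
|46.8 − 25.8| = 21.0 mL/min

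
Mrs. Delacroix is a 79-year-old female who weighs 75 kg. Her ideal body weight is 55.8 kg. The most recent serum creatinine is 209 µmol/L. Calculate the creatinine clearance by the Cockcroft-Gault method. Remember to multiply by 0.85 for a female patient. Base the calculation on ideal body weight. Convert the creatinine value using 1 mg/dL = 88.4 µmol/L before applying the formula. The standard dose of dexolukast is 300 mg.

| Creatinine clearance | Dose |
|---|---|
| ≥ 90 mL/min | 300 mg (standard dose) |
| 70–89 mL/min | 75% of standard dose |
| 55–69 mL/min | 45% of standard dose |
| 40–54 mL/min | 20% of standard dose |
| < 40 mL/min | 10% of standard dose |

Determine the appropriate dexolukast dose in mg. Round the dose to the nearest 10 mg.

SCr = 209 / 88.4 = 2.364 mg/dL
CrCl = (140 − 79) × 55.8 / (72 × 2.364) × 0.85 = 3403.8 / 170.21 × 0.85 ≈ 17.0 mL/min
CrCl ≈ 17 mL/min → bracket < 40 mL/min.
10% of 300 mg = 30 mg

30 mg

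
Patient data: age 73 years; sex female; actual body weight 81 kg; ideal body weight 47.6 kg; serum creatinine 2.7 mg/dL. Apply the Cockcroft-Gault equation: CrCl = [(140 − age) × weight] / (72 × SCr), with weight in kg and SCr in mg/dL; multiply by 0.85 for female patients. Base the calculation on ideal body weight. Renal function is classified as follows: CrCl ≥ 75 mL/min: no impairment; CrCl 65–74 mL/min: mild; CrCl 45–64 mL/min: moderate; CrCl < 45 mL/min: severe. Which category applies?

CrCl = (140 − 73) × 47.6 / (72 × 2.7) × 0.85 = 3189.2 / 194.40 × 0.85 ≈ 13.9 mL/min
14 mL/min falls in the 'severe' range.

severe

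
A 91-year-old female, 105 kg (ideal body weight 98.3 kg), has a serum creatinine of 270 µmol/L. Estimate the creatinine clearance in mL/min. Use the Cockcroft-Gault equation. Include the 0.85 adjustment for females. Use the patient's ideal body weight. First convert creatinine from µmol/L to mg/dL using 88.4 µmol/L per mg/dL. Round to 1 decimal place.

18.6 mL/min

SCr = 270 / 88.4 = 3.054 mg/dL
CrCl = (140 − 91) × 98.3 / (72 × 3.054) × 0.85 = 4816.7 / 219.89 × 0.85 ≈ 18.6 mL/min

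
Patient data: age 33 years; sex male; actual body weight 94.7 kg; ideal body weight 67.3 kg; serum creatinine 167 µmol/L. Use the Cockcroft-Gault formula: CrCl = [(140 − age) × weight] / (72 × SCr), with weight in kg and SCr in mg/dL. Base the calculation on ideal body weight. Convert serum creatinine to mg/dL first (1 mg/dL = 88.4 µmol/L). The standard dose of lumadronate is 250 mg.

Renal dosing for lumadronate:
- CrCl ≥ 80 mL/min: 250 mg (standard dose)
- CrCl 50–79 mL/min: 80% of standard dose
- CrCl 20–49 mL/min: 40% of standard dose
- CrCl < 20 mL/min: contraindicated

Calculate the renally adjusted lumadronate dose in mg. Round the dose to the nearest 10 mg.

200 mg

SCr = 167 / 88.4 = 1.889 mg/dL
CrCl = (140 − 33) × 67.3 / (72 × 1.889) = 7201.1 / 136.01 ≈ 52.9 mL/min
CrCl ≈ 53 mL/min → bracket 50–79 mL/min.
80% of 250 mg = 200 mg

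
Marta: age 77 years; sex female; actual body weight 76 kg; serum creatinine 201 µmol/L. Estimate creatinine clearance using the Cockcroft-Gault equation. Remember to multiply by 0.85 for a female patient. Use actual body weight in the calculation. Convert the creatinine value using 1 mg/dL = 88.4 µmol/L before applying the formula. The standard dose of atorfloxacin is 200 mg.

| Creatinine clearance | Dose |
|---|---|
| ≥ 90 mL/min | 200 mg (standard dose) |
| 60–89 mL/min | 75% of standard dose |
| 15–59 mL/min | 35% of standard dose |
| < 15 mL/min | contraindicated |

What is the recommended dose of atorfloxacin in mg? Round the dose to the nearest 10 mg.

SCr = 201 / 88.4 = 2.274 mg/dL
CrCl = (140 − 77) × 76 / (72 × 2.274) × 0.85 = 4788.0 / 163.73 × 0.85 ≈ 24.9 mL/min
CrCl ≈ 25 mL/min → bracket 15–59 mL/min.
35% of 200 mg = 70 mg

70 mg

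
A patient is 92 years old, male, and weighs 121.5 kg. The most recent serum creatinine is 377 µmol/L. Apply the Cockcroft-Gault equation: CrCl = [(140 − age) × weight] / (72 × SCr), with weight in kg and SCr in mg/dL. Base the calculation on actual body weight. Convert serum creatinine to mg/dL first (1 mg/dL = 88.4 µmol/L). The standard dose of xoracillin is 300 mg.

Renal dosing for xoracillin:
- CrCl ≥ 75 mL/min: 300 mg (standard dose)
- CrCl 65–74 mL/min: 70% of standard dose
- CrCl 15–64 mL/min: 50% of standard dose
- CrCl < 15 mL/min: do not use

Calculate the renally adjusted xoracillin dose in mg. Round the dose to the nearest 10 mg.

SCr = 377 / 88.4 = 4.265 mg/dL
CrCl = (140 − 92) × 121.5 / (72 × 4.265) = 5832.0 / 307.08 ≈ 19.0 mL/min
CrCl ≈ 19 mL/min → bracket 15–64 mL/min.
50% of 300 mg = 150 mg

150 mg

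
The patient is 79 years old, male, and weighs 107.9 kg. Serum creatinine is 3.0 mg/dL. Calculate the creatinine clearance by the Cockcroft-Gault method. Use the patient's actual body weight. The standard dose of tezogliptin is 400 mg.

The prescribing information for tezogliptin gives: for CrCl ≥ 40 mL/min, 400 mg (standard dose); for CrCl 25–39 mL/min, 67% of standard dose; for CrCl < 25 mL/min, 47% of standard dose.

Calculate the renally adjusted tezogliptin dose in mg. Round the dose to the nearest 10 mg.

CrCl = (140 − 79) × 107.9 / (72 × 3) = 6581.9 / 216.00 ≈ 30.5 mL/min
CrCl ≈ 30 mL/min → bracket 25–39 mL/min.
67% of 400 mg = 268 mg → 270 mg

270 mg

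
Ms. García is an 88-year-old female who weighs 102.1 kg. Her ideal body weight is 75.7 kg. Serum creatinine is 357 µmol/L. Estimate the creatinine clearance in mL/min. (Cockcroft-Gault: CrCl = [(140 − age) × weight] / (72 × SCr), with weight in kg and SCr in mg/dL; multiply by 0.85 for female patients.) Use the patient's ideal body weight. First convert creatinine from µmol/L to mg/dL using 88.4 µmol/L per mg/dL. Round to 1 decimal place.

11.5 mL/min

SCr = 357 / 88.4 = 4.038 mg/dL
CrCl = (140 − 88) × 75.7 / (72 × 4.038) × 0.85 = 3936.4 / 290.74 × 0.85 ≈ 11.5 mL/min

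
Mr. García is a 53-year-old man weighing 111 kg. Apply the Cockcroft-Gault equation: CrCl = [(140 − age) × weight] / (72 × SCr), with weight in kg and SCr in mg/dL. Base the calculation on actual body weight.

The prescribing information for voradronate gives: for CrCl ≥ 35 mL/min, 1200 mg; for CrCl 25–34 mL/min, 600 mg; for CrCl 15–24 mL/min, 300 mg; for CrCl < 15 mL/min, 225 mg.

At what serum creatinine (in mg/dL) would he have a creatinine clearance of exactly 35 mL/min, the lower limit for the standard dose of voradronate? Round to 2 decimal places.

3.83 mg/dL

Standard dose requires CrCl ≥ 35 mL/min.
Set (140 − 53) × 111 / (72 × SCr) = 35
SCr = (140 − 53) × 111 / (72 × 35) = 3.832 mg/dL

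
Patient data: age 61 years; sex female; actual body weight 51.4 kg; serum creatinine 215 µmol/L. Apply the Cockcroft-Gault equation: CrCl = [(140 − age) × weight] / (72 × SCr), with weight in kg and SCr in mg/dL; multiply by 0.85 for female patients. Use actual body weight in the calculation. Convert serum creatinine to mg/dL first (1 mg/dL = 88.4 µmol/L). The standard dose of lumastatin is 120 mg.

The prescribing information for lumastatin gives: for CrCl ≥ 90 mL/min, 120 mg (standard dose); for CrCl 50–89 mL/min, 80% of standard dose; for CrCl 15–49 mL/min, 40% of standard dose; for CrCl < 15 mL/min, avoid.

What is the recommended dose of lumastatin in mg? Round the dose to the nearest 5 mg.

50 mg

SCr = 215 / 88.4 = 2.432 mg/dL
CrCl = (140 − 61) × 51.4 / (72 × 2.432) × 0.85 = 4060.6 / 175.10 × 0.85 ≈ 19.7 mL/min
CrCl ≈ 20 mL/min → bracket 15–49 mL/min.
40% of 120 mg = 48 mg → 50 mg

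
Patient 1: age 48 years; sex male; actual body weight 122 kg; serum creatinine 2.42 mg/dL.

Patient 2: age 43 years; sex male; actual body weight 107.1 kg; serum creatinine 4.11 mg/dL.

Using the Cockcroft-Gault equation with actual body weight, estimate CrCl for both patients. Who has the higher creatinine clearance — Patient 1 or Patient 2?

Patient 1: CrCl = (140 − 48) × 122 / (72 × 2.42) = 11224.0 / 174.24 ≈ 64.4 mL/min
Patient 2: CrCl = (140 − 43) × 107.1 / (72 × 4.11) = 10388.7 / 295.92 ≈ 35.1 mL/min
64.4 vs 35.1 mL/min → Patient 1 is higher.

Patient 1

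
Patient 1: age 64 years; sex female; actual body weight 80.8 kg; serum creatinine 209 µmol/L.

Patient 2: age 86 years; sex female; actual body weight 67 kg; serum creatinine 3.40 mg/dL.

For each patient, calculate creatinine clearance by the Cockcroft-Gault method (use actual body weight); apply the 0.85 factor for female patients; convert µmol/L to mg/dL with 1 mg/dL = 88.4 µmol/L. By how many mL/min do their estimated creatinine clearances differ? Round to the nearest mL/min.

Patient 1: SCr = 209 / 88.4 = 2.364 mg/dL
Patient 1: CrCl = (140 − 64) × 80.8 / (72 × 2.364) × 0.85 = 6140.8 / 170.21 × 0.85 ≈ 30.7 mL/min
Patient 2: CrCl = (140 − 86) × 67 / (72 × 3.4) × 0.85 = 3618.0 / 244.80 × 0.85 ≈ 12.6 mL/min
|30.7 − 12.6| = 18.1 mL/min

18 mL/min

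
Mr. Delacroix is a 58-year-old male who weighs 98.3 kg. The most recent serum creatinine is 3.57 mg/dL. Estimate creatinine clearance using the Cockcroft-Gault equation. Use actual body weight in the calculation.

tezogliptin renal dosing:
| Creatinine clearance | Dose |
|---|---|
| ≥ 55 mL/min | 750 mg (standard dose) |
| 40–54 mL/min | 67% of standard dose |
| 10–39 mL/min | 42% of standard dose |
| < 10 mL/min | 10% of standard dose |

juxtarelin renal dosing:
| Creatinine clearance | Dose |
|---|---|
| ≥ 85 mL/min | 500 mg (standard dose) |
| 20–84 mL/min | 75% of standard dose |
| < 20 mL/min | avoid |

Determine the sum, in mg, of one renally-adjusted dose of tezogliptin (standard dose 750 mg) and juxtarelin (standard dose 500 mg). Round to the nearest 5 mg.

690 mg

CrCl = (140 − 58) × 98.3 / (72 × 3.57) = 8060.6 / 257.04 ≈ 31.4 mL/min
CrCl ≈ 31 mL/min.
tezogliptin: 10–39 mL/min → 42% of 750 mg = 315 mg.
juxtarelin: 20–84 mL/min → 75% of 500 mg = 375 mg.
Total = 315 + 375 = 690 mg.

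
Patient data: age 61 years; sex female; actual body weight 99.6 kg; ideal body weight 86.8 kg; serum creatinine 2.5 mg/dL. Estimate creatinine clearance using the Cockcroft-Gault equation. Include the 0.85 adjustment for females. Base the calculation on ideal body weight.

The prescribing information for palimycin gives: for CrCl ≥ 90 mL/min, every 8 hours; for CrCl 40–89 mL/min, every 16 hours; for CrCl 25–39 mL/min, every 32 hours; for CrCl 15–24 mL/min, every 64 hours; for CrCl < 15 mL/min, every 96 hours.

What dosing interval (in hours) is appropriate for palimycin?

CrCl = (140 − 61) × 86.8 / (72 × 2.5) × 0.85 = 6857.2 / 180.00 × 0.85 ≈ 32.4 mL/min
CrCl ≈ 32 mL/min → bracket 25–39 mL/min → every 32 hours.

every 32 hours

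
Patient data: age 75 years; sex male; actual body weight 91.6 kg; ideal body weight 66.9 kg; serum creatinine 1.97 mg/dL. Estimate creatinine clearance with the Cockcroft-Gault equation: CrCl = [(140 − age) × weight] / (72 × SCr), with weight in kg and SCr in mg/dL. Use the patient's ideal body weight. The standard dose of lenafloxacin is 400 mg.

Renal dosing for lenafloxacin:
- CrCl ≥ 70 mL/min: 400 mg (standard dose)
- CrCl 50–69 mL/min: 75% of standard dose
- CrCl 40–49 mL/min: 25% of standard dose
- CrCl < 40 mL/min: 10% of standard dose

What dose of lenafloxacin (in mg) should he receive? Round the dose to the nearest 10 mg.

40 mg

CrCl = (140 − 75) × 66.9 / (72 × 1.97) = 4348.5 / 141.84 ≈ 30.7 mL/min
CrCl ≈ 31 mL/min → bracket < 40 mL/min.
10% of 400 mg = 40 mg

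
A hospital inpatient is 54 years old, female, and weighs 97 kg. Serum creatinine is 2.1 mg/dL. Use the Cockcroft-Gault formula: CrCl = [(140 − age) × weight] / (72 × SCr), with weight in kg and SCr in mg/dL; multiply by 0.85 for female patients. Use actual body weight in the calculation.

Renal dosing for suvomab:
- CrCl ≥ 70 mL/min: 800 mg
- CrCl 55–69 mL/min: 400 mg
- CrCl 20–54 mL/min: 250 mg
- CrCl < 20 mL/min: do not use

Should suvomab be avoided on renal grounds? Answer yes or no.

no

CrCl = (140 − 54) × 97 / (72 × 2.1) × 0.85 = 8342.0 / 151.20 × 0.85 ≈ 46.9 mL/min
CrCl ≈ 47 mL/min, which is ≥ 20 mL/min.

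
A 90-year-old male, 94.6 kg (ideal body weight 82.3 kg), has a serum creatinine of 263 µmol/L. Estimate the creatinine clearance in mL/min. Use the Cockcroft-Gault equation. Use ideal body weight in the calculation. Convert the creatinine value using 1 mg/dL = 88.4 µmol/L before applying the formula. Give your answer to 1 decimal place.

SCr = 263 / 88.4 = 2.975 mg/dL
CrCl = (140 − 90) × 82.3 / (72 × 2.975) = 4115.0 / 214.20 ≈ 19.2 mL/min

19.2 mL/min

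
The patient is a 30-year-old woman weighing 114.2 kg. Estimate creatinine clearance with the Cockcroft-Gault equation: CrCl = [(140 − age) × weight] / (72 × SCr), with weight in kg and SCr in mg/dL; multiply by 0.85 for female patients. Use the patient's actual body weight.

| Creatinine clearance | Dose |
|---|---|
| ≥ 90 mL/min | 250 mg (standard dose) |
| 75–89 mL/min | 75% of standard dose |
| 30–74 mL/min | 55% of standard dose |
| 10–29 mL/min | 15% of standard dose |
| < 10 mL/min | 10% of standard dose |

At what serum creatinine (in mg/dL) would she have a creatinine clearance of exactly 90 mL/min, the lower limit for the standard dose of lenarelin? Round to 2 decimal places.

1.65 mg/dL

Standard dose requires CrCl ≥ 90 mL/min.
Set (140 − 30) × 114.2 × 0.85 / (72 × SCr) = 90
SCr = (140 − 30) × 114.2 × 0.85 / (72 × 90) = 1.648 mg/dL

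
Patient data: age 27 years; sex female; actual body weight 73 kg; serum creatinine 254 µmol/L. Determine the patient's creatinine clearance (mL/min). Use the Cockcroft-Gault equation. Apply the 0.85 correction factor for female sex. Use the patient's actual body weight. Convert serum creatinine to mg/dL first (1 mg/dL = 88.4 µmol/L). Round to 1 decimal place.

SCr = 254 / 88.4 = 2.873 mg/dL
CrCl = (140 − 27) × 73 / (72 × 2.873) × 0.85 = 8249.0 / 206.86 × 0.85 ≈ 33.9 mL/min

33.9 mL/min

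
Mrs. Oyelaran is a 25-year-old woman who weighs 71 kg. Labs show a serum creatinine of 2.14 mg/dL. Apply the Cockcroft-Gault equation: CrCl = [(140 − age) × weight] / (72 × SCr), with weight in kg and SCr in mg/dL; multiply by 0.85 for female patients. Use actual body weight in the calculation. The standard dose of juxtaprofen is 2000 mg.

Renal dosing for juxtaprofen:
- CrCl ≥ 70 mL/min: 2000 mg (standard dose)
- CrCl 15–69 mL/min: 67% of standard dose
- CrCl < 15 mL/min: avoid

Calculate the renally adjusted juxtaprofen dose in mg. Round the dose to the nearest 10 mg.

1340 mg

CrCl = (140 − 25) × 71 / (72 × 2.14) × 0.85 = 8165.0 / 154.08 × 0.85 ≈ 45.0 mL/min
CrCl ≈ 45 mL/min → bracket 15–69 mL/min.
67% of 2000 mg = 1340 mg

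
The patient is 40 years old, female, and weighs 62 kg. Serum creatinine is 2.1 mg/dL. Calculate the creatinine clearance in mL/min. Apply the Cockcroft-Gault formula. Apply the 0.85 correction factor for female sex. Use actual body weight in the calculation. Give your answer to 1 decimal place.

34.9 mL/min

CrCl = (140 − 40) × 62 / (72 × 2.1) × 0.85 = 6200.0 / 151.20 × 0.85 ≈ 34.9 mL/min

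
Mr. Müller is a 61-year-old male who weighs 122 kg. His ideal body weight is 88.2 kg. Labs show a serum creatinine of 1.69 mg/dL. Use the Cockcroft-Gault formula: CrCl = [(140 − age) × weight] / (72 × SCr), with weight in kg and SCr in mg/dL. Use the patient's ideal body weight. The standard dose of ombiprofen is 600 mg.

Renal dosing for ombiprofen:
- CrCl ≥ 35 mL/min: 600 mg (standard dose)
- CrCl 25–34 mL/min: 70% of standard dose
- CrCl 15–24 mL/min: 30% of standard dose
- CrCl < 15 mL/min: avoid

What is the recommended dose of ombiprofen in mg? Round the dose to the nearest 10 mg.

CrCl = (140 − 61) × 88.2 / (72 × 1.69) = 6967.8 / 121.68 ≈ 57.3 mL/min
CrCl ≈ 57 mL/min → bracket ≥ 35 mL/min.
100% of 600 mg = 600 mg

600 mg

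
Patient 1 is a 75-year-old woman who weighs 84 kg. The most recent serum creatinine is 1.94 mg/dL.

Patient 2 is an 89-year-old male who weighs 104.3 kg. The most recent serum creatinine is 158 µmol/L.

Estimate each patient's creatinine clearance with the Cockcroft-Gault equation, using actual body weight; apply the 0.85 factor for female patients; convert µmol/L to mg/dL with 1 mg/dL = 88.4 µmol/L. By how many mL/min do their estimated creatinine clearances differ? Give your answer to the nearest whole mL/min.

8 mL/min

Patient 1: CrCl = (140 − 75) × 84 / (72 × 1.94) × 0.85 = 5460.0 / 139.68 × 0.85 ≈ 33.2 mL/min
Patient 2: SCr = 158 / 88.4 = 1.787 mg/dL
Patient 2: CrCl = (140 − 89) × 104.3 / (72 × 1.787) = 5319.3 / 128.66 ≈ 41.3 mL/min
|33.2 − 41.3| = 8.1 mL/min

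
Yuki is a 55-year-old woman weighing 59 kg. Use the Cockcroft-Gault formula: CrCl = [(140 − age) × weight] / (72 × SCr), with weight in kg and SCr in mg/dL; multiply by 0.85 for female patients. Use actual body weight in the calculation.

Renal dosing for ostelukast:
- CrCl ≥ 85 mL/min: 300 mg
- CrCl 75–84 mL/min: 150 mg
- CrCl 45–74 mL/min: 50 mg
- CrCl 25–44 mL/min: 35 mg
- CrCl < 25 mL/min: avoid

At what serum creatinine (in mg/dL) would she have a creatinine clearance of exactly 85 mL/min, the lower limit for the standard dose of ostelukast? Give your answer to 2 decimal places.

0.70 mg/dL

Standard dose requires CrCl ≥ 85 mL/min.
Set (140 − 55) × 59 × 0.85 / (72 × SCr) = 85
SCr = (140 − 55) × 59 × 0.85 / (72 × 85) = 0.697 mg/dL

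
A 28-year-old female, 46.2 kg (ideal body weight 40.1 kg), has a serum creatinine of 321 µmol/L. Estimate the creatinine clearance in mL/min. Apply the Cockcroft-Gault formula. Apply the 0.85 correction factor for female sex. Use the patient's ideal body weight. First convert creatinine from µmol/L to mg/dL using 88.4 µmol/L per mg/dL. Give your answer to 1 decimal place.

SCr = 321 / 88.4 = 3.631 mg/dL
CrCl = (140 − 28) × 40.1 / (72 × 3.631) × 0.85 = 4491.2 / 261.43 × 0.85 ≈ 14.6 mL/min

14.6 mL/min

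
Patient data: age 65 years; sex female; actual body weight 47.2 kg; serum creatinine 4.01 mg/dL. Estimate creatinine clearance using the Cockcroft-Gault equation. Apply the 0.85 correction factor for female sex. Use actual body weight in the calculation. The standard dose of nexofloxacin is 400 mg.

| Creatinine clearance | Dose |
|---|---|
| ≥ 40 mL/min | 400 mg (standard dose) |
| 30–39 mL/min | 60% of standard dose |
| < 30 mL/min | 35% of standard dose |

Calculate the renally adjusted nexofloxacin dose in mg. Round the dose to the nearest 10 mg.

CrCl = (140 − 65) × 47.2 / (72 × 4.01) × 0.85 = 3540.0 / 288.72 × 0.85 ≈ 10.4 mL/min
CrCl ≈ 10 mL/min → bracket < 30 mL/min.
35% of 400 mg = 140 mg

140 mg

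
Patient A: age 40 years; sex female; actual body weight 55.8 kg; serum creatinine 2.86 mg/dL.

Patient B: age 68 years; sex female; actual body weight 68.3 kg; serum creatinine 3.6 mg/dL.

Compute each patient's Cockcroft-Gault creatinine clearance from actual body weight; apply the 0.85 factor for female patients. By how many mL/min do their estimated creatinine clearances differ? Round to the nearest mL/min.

7 mL/min

Patient A: CrCl = (140 − 40) × 55.8 / (72 × 2.86) × 0.85 = 5580.0 / 205.92 × 0.85 ≈ 23.0 mL/min
Patient B: CrCl = (140 − 68) × 68.3 / (72 × 3.6) × 0.85 = 4917.6 / 259.20 × 0.85 ≈ 16.1 mL/min
|23.0 − 16.1| = 6.9 mL/min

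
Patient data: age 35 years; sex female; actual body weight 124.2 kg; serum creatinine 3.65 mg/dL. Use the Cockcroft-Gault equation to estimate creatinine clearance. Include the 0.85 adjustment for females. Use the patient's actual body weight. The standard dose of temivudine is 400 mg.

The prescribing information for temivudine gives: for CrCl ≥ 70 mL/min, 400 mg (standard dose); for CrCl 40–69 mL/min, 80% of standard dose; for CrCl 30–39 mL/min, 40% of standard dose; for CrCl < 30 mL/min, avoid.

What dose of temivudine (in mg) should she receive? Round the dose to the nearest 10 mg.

320 mg

CrCl = (140 − 35) × 124.2 / (72 × 3.65) × 0.85 = 13041.0 / 262.80 × 0.85 ≈ 42.2 mL/min
CrCl ≈ 42 mL/min → bracket 40–69 mL/min.
80% of 400 mg = 320 mg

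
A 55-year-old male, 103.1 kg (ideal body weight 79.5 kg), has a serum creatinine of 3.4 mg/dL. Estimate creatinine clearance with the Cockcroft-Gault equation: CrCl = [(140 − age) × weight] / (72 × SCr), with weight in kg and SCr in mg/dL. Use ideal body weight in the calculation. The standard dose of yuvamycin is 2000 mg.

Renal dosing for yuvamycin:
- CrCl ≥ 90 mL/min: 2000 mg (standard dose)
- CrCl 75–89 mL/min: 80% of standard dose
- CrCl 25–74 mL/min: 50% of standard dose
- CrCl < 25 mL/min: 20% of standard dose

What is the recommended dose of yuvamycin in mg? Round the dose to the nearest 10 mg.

CrCl = (140 − 55) × 79.5 / (72 × 3.4) = 6757.5 / 244.80 ≈ 27.6 mL/min
CrCl ≈ 28 mL/min → bracket 25–74 mL/min.
50% of 2000 mg = 1000 mg

1000 mg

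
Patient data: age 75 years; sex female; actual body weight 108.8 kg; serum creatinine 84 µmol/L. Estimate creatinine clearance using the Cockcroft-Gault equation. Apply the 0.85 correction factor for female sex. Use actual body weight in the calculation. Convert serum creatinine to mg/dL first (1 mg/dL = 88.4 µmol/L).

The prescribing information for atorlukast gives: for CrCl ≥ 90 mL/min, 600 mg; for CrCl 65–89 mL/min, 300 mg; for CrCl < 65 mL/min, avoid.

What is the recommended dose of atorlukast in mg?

300 mg

SCr = 84 / 88.4 = 0.95 mg/dL
CrCl = (140 − 75) × 108.8 / (72 × 0.95) × 0.85 = 7072.0 / 68.40 × 0.85 ≈ 87.9 mL/min
CrCl ≈ 88 mL/min → bracket 65–89 mL/min.
Dose for this bracket: 300 mg.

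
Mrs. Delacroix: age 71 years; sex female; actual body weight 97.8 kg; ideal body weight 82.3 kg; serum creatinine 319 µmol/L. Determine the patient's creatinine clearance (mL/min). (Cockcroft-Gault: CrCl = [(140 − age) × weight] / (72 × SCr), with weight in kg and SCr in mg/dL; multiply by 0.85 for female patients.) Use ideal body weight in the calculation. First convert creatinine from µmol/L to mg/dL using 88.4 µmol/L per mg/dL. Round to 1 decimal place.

18.6 mL/min

SCr = 319 / 88.4 = 3.609 mg/dL
CrCl = (140 − 71) × 82.3 / (72 × 3.609) × 0.85 = 5678.7 / 259.85 × 0.85 ≈ 18.6 mL/min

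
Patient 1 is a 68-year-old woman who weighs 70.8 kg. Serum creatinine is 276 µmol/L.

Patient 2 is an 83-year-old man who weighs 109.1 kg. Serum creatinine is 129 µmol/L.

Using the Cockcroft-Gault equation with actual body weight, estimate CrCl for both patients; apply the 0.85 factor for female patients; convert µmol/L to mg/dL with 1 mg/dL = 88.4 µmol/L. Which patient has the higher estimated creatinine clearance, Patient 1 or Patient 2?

Patient 2

Patient 1: SCr = 276 / 88.4 = 3.122 mg/dL
Patient 1: CrCl = (140 − 68) × 70.8 / (72 × 3.122) × 0.85 = 5097.6 / 224.78 × 0.85 ≈ 19.3 mL/min
Patient 2: SCr = 129 / 88.4 = 1.459 mg/dL
Patient 2: CrCl = (140 − 83) × 109.1 / (72 × 1.459) = 6218.7 / 105.05 ≈ 59.2 mL/min
19.3 vs 59.2 mL/min → Patient 2 is higher.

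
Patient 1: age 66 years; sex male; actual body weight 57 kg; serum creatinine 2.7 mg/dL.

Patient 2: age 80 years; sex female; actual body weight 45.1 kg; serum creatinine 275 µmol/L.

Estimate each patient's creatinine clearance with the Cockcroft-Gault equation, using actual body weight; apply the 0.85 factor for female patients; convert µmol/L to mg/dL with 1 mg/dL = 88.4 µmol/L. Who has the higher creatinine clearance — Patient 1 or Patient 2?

Patient 1

Patient 1: CrCl = (140 − 66) × 57 / (72 × 2.7) = 4218.0 / 194.40 ≈ 21.7 mL/min
Patient 2: SCr = 275 / 88.4 = 3.111 mg/dL
Patient 2: CrCl = (140 − 80) × 45.1 / (72 × 3.111) × 0.85 = 2706.0 / 223.99 × 0.85 ≈ 10.3 mL/min
21.7 vs 10.3 mL/min → Patient 1 is higher.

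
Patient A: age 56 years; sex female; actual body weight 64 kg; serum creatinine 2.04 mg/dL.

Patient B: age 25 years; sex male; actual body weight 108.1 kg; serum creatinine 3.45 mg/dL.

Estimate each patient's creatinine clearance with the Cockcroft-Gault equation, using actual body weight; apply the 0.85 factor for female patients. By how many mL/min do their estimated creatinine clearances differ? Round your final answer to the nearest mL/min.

Patient A: CrCl = (140 − 56) × 64 / (72 × 2.04) × 0.85 = 5376.0 / 146.88 × 0.85 ≈ 31.1 mL/min
Patient B: CrCl = (140 − 25) × 108.1 / (72 × 3.45) = 12431.5 / 248.40 ≈ 50.0 mL/min
|31.1 − 50.0| = 18.9 mL/min

19 mL/min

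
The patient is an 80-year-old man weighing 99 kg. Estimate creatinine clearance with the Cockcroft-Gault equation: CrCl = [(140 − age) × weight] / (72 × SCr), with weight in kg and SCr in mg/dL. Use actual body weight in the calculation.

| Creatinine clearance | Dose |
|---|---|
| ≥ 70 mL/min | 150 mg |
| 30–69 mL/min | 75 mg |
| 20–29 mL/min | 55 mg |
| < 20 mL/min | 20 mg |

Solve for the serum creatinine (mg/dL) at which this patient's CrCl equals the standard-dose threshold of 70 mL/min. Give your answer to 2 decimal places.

Standard dose requires CrCl ≥ 70 mL/min.
Set (140 − 80) × 99 / (72 × SCr) = 70
SCr = (140 − 80) × 99 / (72 × 70) = 1.179 mg/dL

1.18 mg/dL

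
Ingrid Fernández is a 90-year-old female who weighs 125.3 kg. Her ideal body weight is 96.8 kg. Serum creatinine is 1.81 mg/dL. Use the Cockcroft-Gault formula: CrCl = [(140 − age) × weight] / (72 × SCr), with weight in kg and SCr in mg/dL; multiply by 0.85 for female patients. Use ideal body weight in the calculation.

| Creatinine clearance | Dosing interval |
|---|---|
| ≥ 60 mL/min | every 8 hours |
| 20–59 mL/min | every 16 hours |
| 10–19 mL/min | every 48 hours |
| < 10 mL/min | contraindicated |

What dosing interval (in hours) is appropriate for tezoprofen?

every 16 hours

CrCl = (140 − 90) × 96.8 / (72 × 1.81) × 0.85 = 4840.0 / 130.32 × 0.85 ≈ 31.6 mL/min
CrCl ≈ 32 mL/min → bracket 20–59 mL/min → every 16 hours.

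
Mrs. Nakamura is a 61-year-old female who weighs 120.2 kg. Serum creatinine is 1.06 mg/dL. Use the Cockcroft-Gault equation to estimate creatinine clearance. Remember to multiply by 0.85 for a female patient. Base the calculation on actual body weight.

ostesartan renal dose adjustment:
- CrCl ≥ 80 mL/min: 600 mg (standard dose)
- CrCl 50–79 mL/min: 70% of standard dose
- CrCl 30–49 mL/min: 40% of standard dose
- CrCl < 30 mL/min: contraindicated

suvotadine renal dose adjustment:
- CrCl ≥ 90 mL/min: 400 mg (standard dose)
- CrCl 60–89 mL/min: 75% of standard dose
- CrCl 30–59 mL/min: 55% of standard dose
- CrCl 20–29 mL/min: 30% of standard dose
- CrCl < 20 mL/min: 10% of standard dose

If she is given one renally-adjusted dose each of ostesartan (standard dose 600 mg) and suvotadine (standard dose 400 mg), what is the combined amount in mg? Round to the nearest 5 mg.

1000 mg

CrCl = (140 − 61) × 120.2 / (72 × 1.06) × 0.85 = 9495.8 / 76.32 × 0.85 ≈ 105.8 mL/min
CrCl ≈ 106 mL/min.
ostesartan: ≥ 80 mL/min → 100% of 600 mg = 600 mg.
suvotadine: ≥ 90 mL/min → 100% of 400 mg = 400 mg.
Total = 600 + 400 = 1000 mg.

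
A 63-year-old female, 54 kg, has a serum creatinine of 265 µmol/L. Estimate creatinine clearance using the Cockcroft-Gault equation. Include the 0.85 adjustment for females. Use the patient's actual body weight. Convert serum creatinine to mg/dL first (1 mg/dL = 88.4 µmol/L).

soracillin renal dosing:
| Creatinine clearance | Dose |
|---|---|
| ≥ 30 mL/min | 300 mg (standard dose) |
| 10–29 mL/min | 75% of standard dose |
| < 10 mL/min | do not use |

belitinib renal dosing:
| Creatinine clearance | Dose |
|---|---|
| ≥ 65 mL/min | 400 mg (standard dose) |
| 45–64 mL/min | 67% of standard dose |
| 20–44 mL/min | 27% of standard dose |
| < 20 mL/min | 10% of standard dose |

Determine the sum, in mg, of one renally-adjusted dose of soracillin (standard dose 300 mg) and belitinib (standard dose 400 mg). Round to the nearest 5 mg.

SCr = 265 / 88.4 = 2.998 mg/dL
CrCl = (140 − 63) × 54 / (72 × 2.998) × 0.85 = 4158.0 / 215.86 × 0.85 ≈ 16.4 mL/min
CrCl ≈ 16 mL/min.
soracillin: 10–29 mL/min → 75% of 300 mg = 225 mg.
belitinib: < 20 mL/min → 10% of 400 mg = 40 mg.
Total = 225 + 40 = 265 mg.

265 mg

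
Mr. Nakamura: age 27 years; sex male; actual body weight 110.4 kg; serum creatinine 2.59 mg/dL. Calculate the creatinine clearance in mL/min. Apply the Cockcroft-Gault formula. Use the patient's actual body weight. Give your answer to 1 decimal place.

CrCl = (140 − 27) × 110.4 / (72 × 2.59) = 12475.2 / 186.48 ≈ 66.9 mL/min

66.9 mL/min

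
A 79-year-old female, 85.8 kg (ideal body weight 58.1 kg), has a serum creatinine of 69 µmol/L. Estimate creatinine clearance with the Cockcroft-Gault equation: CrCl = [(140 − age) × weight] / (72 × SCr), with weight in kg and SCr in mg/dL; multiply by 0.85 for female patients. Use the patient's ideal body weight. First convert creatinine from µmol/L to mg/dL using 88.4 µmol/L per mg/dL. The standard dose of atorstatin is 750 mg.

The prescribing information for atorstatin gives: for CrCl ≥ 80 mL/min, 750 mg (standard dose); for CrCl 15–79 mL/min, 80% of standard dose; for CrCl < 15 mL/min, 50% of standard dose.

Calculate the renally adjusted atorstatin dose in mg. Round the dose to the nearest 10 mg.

600 mg

SCr = 69 / 88.4 = 0.781 mg/dL
CrCl = (140 − 79) × 58.1 / (72 × 0.781) × 0.85 = 3544.1 / 56.23 × 0.85 ≈ 53.6 mL/min
CrCl ≈ 54 mL/min → bracket 15–79 mL/min.
80% of 750 mg = 600 mg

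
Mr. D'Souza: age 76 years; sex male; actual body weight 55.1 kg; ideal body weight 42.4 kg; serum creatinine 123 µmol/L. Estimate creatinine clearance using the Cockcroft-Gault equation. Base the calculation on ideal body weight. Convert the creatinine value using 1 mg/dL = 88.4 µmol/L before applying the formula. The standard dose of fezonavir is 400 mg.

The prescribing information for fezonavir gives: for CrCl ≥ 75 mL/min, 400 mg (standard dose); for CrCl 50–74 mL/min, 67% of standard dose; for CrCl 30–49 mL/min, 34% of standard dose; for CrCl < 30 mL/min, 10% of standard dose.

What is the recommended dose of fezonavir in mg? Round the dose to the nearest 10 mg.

SCr = 123 / 88.4 = 1.391 mg/dL
CrCl = (140 − 76) × 42.4 / (72 × 1.391) = 2713.6 / 100.15 ≈ 27.1 mL/min
CrCl ≈ 27 mL/min → bracket < 30 mL/min.
10% of 400 mg = 40 mg

40 mg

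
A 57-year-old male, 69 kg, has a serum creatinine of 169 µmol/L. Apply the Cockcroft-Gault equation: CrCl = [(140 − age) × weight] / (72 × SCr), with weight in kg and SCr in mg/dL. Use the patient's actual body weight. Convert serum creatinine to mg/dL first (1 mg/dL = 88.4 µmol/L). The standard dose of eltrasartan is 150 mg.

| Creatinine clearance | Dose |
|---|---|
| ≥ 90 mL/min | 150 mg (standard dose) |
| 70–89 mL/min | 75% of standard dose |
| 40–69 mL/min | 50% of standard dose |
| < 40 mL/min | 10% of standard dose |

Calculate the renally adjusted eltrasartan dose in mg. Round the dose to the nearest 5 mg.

75 mg

SCr = 169 / 88.4 = 1.912 mg/dL
CrCl = (140 − 57) × 69 / (72 × 1.912) = 5727.0 / 137.66 ≈ 41.6 mL/min
CrCl ≈ 42 mL/min → bracket 40–69 mL/min.
50% of 150 mg = 75 mg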